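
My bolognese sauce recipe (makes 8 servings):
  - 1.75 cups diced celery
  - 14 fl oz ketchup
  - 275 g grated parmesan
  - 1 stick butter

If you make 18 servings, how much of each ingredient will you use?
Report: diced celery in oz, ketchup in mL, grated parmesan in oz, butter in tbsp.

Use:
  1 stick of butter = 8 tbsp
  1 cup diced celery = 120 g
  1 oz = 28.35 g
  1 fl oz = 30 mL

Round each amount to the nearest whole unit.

diced celery: 17 oz; ketchup: 945 mL; grated parmesan: 22 oz; butter: 18 tbsp

Scaling factor: 18/8 = 9/4 = 2.25.
diced celery: 1.75 cup × 9/4 × 120 g/cup ÷ 28.35 g/oz ≈ 17 oz
ketchup: 14 fl oz × 9/4 × 30 mL/fl oz = 945 mL
grated parmesan: 275 g × 9/4 ÷ 28.35 g/oz ≈ 22 oz
butter: 1 stick × 9/4 × 8 tbsp/stick = 18 tbsp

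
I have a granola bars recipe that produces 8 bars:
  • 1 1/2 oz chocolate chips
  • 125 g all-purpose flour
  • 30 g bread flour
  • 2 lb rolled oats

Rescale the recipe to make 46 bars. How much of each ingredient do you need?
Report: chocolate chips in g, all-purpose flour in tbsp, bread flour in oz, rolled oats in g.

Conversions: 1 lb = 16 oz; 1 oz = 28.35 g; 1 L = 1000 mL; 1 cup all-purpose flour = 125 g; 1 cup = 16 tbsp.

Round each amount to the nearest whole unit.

Scaling factor: 46/8 = 23/4 = 5.75.
chocolate chips: 1.5 oz × 23/4 × 28.35 g/oz ≈ 245 g
all-purpose flour: 125 g × 23/4 ÷ 125 g/cup × 16 tbsp/cup = 92 tbsp
bread flour: 30 g × 23/4 ÷ 28.35 g/oz ≈ 6 oz
rolled oats: 2 lb × 23/4 × 16 oz/lb × 28.35 g/oz ≈ 5216 g

chocolate chips: 245 g; all-purpose flour: 92 tbsp; bread flour: 6 oz; rolled oats: 5216 g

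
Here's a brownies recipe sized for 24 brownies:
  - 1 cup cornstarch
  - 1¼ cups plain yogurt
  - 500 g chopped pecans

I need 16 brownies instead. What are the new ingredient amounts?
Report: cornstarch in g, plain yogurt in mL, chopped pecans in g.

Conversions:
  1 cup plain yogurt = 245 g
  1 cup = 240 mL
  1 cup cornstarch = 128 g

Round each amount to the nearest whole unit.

Scaling factor: 16/24 = 2/3.
cornstarch: 1 cup × 2/3 × 128 g/cup ≈ 85 g
plain yogurt: 1.25 cup × 2/3 × 240 mL/cup = 200 mL
chopped pecans: 500 g × 2/3 ≈ 333 g

cornstarch: 85 g; plain yogurt: 200 mL; chopped pecans: 333 g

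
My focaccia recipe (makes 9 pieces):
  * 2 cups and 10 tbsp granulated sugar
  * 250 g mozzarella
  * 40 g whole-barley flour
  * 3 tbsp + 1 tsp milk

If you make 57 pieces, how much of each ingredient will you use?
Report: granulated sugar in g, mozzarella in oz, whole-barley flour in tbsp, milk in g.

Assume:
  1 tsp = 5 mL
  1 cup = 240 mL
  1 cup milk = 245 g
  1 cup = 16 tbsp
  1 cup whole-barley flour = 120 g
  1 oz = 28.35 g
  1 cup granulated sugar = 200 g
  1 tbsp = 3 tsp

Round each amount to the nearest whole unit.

Scaling factor: 57/9 = 19/3.
granulated sugar: (2 cup + 10 tbsp = 2.625 cup) × 19/3 × 200 g/cup = 3325 g
mozzarella: 250 g × 19/3 ÷ 28.35 g/oz ≈ 56 oz
whole-barley flour: 40 g × 19/3 ÷ 120 g/cup × 16 tbsp/cup ≈ 34 tbsp
milk: (3 tbsp + 1 tsp = 10/3 tbsp) × 19/3 ÷ 16 tbsp/cup × 245 g/cup ≈ 323 g

granulated sugar: 3325 g; mozzarella: 56 oz; whole-barley flour: 34 tbsp; milk: 323 g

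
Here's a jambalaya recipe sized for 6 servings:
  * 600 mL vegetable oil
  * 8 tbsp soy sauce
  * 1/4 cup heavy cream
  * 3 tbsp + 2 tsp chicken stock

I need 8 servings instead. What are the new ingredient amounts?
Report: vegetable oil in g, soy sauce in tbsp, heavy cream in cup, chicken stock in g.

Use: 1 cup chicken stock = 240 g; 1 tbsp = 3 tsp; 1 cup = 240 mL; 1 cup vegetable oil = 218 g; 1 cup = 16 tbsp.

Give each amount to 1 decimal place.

vegetable oil: 726.7 g; soy sauce: 10.7 tbsp; heavy cream: 0.3 cup; chicken stock: 73.3 g

Scaling factor: 8/6 = 4/3.
vegetable oil: 600 mL × 4/3 ÷ 240 mL/cup × 218 g/cup ≈ 726.7 g
soy sauce: 8 tbsp × 4/3 ≈ 10.7 tbsp
heavy cream: 0.25 cup × 4/3 ≈ 0.3 cup
chicken stock: (3 tbsp + 2 tsp = 11/3 tbsp) × 4/3 ÷ 16 tbsp/cup × 240 g/cup ≈ 73.3 g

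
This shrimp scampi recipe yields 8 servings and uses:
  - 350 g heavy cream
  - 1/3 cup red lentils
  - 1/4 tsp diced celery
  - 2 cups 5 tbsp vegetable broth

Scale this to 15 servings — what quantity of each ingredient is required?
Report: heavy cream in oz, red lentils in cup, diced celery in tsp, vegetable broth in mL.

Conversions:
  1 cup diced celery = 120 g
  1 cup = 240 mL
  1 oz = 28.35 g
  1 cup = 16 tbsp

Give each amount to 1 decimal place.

heavy cream: 23.1 oz; red lentils: 0.6 cup; diced celery: 0.5 tsp; vegetable broth: 1040.6 mL

Scaling factor: 15/8 = 1.875.
heavy cream: 350 g × 15/8 ÷ 28.35 g/oz ≈ 23.1 oz
red lentils: 1/3 cup × 15/8 ≈ 0.6 cup
diced celery: 0.25 tsp × 15/8 ≈ 0.5 tsp
vegetable broth: (2 cup + 5 tbsp = 2.3125 cup) × 15/8 × 240 mL/cup ≈ 1040.6 mL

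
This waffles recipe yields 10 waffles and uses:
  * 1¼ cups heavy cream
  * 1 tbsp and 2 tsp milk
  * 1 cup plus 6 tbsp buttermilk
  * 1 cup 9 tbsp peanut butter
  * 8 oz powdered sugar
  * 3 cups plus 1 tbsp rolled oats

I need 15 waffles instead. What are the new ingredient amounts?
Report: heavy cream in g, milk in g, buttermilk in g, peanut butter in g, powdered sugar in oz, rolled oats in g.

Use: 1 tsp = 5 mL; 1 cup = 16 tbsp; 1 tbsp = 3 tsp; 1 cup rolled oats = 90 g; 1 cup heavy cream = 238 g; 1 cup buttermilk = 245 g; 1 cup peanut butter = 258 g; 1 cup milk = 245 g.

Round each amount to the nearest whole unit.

Scaling factor: 15/10 = 3/2 = 1.5.
heavy cream: 1.25 cup × 3/2 × 238 g/cup ≈ 446 g
milk: (1 tbsp + 2 tsp = 5/3 tbsp) × 3/2 ÷ 16 tbsp/cup × 245 g/cup ≈ 38 g
buttermilk: (1 cup + 6 tbsp = 1.375 cup) × 3/2 × 245 g/cup ≈ 505 g
peanut butter: (1 cup + 9 tbsp = 1.5625 cup) × 3/2 × 258 g/cup ≈ 605 g
powdered sugar: 8 oz × 3/2 = 12 oz
rolled oats: (3 cup + 1 tbsp = 3.0625 cup) × 3/2 × 90 g/cup ≈ 413 g

heavy cream: 446 g; milk: 38 g; buttermilk: 505 g; peanut butter: 605 g; powdered sugar: 12 oz; rolled oats: 413 g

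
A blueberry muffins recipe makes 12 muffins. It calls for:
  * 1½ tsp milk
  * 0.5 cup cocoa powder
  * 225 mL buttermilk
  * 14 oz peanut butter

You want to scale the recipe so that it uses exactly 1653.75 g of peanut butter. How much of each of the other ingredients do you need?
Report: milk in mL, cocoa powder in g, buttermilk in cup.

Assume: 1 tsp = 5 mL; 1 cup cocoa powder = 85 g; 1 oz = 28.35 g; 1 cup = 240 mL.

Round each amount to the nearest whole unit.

milk: 31 mL; cocoa powder: 177 g; buttermilk: 4 cup

The original recipe has 396.9 g of peanut butter, so the scaling factor is 1653.75 ÷ 396.9 = 25/6.
milk: 1.5 tsp × 25/6 × 5 mL/tsp ≈ 31 mL
cocoa powder: 0.5 cup × 25/6 × 85 g/cup ≈ 177 g
buttermilk: 225 mL × 25/6 ÷ 240 mL/cup ≈ 4 cup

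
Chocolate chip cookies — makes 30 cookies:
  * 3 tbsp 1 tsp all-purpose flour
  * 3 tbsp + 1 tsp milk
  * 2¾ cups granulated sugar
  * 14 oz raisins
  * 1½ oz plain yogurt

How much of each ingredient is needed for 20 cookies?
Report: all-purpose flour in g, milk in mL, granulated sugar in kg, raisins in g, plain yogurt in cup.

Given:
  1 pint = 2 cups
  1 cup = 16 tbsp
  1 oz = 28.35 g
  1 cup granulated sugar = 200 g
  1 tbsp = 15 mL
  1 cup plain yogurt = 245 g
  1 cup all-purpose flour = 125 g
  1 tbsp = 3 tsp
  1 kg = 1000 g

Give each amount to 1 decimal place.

Scaling factor: 20/30 = 2/3.
all-purpose flour: (3 tbsp + 1 tsp = 10/3 tbsp) × 2/3 ÷ 16 tbsp/cup × 125 g/cup ≈ 17.4 g
milk: (3 tbsp + 1 tsp = 10/3 tbsp) × 2/3 × 15 mL/tbsp ≈ 33.3 mL
granulated sugar: 2.75 cup × 2/3 × 200 g/cup ÷ 1000 g/kg ≈ 0.4 kg
raisins: 14 oz × 2/3 × 28.35 g/oz = 264.6 g
plain yogurt: 1.5 oz × 2/3 × 28.35 g/oz ÷ 245 g/cup ≈ 0.1 cup

all-purpose flour: 17.4 g; milk: 33.3 mL; granulated sugar: 0.4 kg; raisins: 264.6 g; plain yogurt: 0.1 cup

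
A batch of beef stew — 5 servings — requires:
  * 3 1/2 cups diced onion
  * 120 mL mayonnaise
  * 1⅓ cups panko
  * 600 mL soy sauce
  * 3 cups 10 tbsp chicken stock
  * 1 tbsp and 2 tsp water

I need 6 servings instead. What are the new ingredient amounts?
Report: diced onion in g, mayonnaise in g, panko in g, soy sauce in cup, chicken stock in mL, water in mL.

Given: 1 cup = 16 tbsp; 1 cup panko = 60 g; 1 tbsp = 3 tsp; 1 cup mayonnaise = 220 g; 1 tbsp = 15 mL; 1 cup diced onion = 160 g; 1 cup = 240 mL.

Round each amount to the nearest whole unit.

Scaling factor: 6/5 = 1.2.
diced onion: 3.5 cup × 6/5 × 160 g/cup = 672 g
mayonnaise: 120 mL × 6/5 ÷ 240 mL/cup × 220 g/cup = 132 g
panko: 4/3 cup × 6/5 × 60 g/cup = 96 g
soy sauce: 600 mL × 6/5 ÷ 240 mL/cup = 3 cup
chicken stock: (3 cup + 10 tbsp = 3.625 cup) × 6/5 × 240 mL/cup = 1044 mL
water: (1 tbsp + 2 tsp = 5/3 tbsp) × 6/5 × 15 mL/tbsp = 30 mL

diced onion: 672 g; mayonnaise: 132 g; panko: 96 g; soy sauce: 3 cup; chicken stock: 1044 mL; water: 30 mL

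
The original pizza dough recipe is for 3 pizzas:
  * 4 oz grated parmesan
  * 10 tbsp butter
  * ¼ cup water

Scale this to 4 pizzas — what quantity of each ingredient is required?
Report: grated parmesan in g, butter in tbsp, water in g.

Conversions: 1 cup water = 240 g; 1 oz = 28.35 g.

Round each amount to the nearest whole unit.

Scaling factor: 4/3.
grated parmesan: 4 oz × 4/3 × 28.35 g/oz ≈ 151 g
butter: 10 tbsp × 4/3 ≈ 13 tbsp
water: 0.25 cup × 4/3 × 240 g/cup = 80 g

grated parmesan: 151 g; butter: 13 tbsp; water: 80 g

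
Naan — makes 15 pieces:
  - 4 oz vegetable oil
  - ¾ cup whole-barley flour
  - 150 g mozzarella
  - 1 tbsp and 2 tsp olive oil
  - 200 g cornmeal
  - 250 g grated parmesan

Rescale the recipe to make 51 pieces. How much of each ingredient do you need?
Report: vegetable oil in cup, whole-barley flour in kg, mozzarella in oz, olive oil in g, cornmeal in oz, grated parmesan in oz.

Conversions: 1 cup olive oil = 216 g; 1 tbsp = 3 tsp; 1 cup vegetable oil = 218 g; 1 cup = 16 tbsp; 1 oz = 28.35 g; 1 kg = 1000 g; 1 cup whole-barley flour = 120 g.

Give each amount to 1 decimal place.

Scaling factor: 51/15 = 17/5 = 3.4.
vegetable oil: 4 oz × 17/5 × 28.35 g/oz ÷ 218 g/cup ≈ 1.8 cup
whole-barley flour: 0.75 cup × 17/5 × 120 g/cup ÷ 1000 g/kg ≈ 0.3 kg
mozzarella: 150 g × 17/5 ÷ 28.35 g/oz ≈ 18.0 oz
olive oil: (1 tbsp + 2 tsp = 5/3 tbsp) × 17/5 ÷ 16 tbsp/cup × 216 g/cup = 76.5 g
cornmeal: 200 g × 17/5 ÷ 28.35 g/oz ≈ 24.0 oz
grated parmesan: 250 g × 17/5 ÷ 28.35 g/oz ≈ 30.0 oz

vegetable oil: 1.8 cup; whole-barley flour: 0.3 kg; mozzarella: 18.0 oz; olive oil: 76.5 g; cornmeal: 24.0 oz; grated parmesan: 30.0 oz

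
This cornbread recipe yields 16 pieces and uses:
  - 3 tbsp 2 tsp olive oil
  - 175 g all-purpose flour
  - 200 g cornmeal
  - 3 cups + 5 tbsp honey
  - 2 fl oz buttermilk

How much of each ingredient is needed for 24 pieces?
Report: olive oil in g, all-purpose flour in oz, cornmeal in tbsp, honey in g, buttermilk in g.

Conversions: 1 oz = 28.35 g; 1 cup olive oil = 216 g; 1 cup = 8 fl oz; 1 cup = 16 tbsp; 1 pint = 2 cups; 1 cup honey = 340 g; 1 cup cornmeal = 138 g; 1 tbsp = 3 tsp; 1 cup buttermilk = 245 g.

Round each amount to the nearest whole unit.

olive oil: 74 g; all-purpose flour: 9 oz; cornmeal: 35 tbsp; honey: 1689 g; buttermilk: 92 g

Scaling factor: 24/16 = 3/2 = 1.5.
olive oil: (3 tbsp + 2 tsp = 11/3 tbsp) × 3/2 ÷ 16 tbsp/cup × 216 g/cup ≈ 74 g
all-purpose flour: 175 g × 3/2 ÷ 28.35 g/oz ≈ 9 oz
cornmeal: 200 g × 3/2 ÷ 138 g/cup × 16 tbsp/cup ≈ 35 tbsp
honey: (3 cup + 5 tbsp = 3.3125 cup) × 3/2 × 340 g/cup ≈ 1689 g
buttermilk: 2 fl oz × 3/2 ÷ 8 fl oz/cup × 245 g/cup ≈ 92 g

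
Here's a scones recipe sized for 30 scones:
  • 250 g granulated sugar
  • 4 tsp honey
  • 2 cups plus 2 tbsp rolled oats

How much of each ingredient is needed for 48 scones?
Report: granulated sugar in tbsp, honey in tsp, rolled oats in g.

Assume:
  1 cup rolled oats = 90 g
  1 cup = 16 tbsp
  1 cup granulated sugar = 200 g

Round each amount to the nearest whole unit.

granulated sugar: 32 tbsp; honey: 6 tsp; rolled oats: 306 g

Scaling factor: 48/30 = 8/5 = 1.6.
granulated sugar: 250 g × 8/5 ÷ 200 g/cup × 16 tbsp/cup = 32 tbsp
honey: 4 tsp × 8/5 ≈ 6 tsp
rolled oats: (2 cup + 2 tbsp = 2.125 cup) × 8/5 × 90 g/cup = 306 g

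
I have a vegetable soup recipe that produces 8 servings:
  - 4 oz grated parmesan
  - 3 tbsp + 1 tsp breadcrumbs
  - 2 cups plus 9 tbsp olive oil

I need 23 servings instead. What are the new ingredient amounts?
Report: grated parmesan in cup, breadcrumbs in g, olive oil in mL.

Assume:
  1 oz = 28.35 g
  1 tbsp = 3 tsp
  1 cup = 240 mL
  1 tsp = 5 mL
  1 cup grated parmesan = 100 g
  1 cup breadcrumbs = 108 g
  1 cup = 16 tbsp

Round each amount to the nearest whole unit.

grated parmesan: 3 cup; breadcrumbs: 65 g; olive oil: 1768 mL

Scaling factor: 23/8 = 2.875.
grated parmesan: 4 oz × 23/8 × 28.35 g/oz ÷ 100 g/cup ≈ 3 cup
breadcrumbs: (3 tbsp + 1 tsp = 10/3 tbsp) × 23/8 ÷ 16 tbsp/cup × 108 g/cup ≈ 65 g
olive oil: (2 cup + 9 tbsp = 2.5625 cup) × 23/8 × 240 mL/cup ≈ 1768 mL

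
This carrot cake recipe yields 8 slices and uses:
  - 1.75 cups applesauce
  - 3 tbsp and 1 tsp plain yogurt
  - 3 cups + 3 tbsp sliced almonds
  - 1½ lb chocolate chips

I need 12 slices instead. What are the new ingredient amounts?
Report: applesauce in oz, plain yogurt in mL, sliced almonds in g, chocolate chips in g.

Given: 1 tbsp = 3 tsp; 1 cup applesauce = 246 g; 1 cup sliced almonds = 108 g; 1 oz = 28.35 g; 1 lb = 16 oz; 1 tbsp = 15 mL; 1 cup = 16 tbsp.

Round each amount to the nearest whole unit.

applesauce: 23 oz; plain yogurt: 75 mL; sliced almonds: 516 g; chocolate chips: 1021 g

Scaling factor: 12/8 = 3/2 = 1.5.
applesauce: 1.75 cup × 3/2 × 246 g/cup ÷ 28.35 g/oz ≈ 23 oz
plain yogurt: (3 tbsp + 1 tsp = 10/3 tbsp) × 3/2 × 15 mL/tbsp = 75 mL
sliced almonds: (3 cup + 3 tbsp = 3.1875 cup) × 3/2 × 108 g/cup ≈ 516 g
chocolate chips: 1.5 lb × 3/2 × 16 oz/lb × 28.35 g/oz ≈ 1021 g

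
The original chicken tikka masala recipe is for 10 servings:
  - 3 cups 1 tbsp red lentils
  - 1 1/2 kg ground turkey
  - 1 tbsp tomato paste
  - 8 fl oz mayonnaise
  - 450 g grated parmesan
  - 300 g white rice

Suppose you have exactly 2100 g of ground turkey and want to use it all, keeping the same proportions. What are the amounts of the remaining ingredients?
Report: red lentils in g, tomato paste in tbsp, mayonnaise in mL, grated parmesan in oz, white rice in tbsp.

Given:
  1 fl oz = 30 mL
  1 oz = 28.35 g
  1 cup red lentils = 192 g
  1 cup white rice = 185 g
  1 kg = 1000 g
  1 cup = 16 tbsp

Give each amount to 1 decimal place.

The original recipe has 1500 g of ground turkey, so the scaling factor is 2100 ÷ 1500 = 7/5 = 1.4.
red lentils: (3 cup + 1 tbsp = 3.0625 cup) × 7/5 × 192 g/cup = 823.2 g
tomato paste: 1 tbsp × 7/5 = 1.4 tbsp
mayonnaise: 8 fl oz × 7/5 × 30 mL/fl oz = 336.0 mL
grated parmesan: 450 g × 7/5 ÷ 28.35 g/oz ≈ 22.2 oz
white rice: 300 g × 7/5 ÷ 185 g/cup × 16 tbsp/cup ≈ 36.3 tbsp

red lentils: 823.2 g; tomato paste: 1.4 tbsp; mayonnaise: 336.0 mL; grated parmesan: 22.2 oz; white rice: 36.3 tbsp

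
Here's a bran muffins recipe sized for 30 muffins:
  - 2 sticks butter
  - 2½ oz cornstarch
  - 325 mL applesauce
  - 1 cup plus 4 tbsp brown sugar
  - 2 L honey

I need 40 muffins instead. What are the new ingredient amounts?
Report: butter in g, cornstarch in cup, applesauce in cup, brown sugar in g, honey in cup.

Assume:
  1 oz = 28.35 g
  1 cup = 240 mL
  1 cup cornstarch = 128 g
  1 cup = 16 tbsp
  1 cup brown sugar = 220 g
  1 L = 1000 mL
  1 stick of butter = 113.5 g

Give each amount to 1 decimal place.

Scaling factor: 40/30 = 4/3.
butter: 2 stick × 4/3 × 113.5 g/stick ≈ 302.7 g
cornstarch: 2.5 oz × 4/3 × 28.35 g/oz ÷ 128 g/cup ≈ 0.7 cup
applesauce: 325 mL × 4/3 ÷ 240 mL/cup ≈ 1.8 cup
brown sugar: (1 cup + 4 tbsp = 1.25 cup) × 4/3 × 220 g/cup ≈ 366.7 g
honey: 2 L × 4/3 × 1000 mL/L ÷ 240 mL/cup ≈ 11.1 cup

butter: 302.7 g; cornstarch: 0.7 cup; applesauce: 1.8 cup; brown sugar: 366.7 g; honey: 11.1 cup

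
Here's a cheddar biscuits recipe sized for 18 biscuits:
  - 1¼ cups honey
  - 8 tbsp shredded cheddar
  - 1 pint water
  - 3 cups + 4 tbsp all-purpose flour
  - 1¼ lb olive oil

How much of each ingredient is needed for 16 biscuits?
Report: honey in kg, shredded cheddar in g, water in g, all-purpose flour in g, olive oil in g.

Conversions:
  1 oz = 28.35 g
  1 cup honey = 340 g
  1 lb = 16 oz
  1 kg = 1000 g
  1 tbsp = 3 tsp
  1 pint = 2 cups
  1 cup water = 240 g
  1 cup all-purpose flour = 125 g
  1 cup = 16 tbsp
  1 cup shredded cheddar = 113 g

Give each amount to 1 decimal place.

Scaling factor: 16/18 = 8/9.
honey: 1.25 cup × 8/9 × 340 g/cup ÷ 1000 g/kg ≈ 0.4 kg
shredded cheddar: 8 tbsp × 8/9 ÷ 16 tbsp/cup × 113 g/cup ≈ 50.2 g
water: 1 pint × 8/9 × 2 cup/pint × 240 g/cup ≈ 426.7 g
all-purpose flour: (3 cup + 4 tbsp = 3.25 cup) × 8/9 × 125 g/cup ≈ 361.1 g
olive oil: 1.25 lb × 8/9 × 16 oz/lb × 28.35 g/oz = 504.0 g

honey: 0.4 kg; shredded cheddar: 50.2 g; water: 426.7 g; all-purpose flour: 361.1 g; olive oil: 504.0 g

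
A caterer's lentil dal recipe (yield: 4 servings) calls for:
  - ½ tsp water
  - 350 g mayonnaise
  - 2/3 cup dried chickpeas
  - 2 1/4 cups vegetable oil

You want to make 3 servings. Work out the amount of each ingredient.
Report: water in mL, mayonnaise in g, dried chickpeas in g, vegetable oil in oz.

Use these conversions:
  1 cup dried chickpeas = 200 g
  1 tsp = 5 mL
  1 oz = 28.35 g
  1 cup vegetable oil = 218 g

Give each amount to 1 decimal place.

water: 1.9 mL; mayonnaise: 262.5 g; dried chickpeas: 100.0 g; vegetable oil: 13.0 oz

Scaling factor: 3/4 = 0.75.
water: 0.5 tsp × 3/4 × 5 mL/tsp ≈ 1.9 mL
mayonnaise: 350 g × 3/4 = 262.5 g
dried chickpeas: 2/3 cup × 3/4 × 200 g/cup = 100.0 g
vegetable oil: 2.25 cup × 3/4 × 218 g/cup ÷ 28.35 g/oz ≈ 13.0 oz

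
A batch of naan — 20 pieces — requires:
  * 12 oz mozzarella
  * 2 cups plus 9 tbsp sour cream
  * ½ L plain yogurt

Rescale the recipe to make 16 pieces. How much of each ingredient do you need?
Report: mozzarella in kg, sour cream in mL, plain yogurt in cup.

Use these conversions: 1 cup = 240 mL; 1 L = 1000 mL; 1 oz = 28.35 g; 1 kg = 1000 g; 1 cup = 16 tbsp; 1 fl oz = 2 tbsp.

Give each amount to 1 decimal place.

Scaling factor: 16/20 = 4/5 = 0.8.
mozzarella: 12 oz × 4/5 × 28.35 g/oz ÷ 1000 g/kg ≈ 0.3 kg
sour cream: (2 cup + 9 tbsp = 2.5625 cup) × 4/5 × 240 mL/cup = 492.0 mL
plain yogurt: 0.5 L × 4/5 × 1000 mL/L ÷ 240 mL/cup ≈ 1.7 cup

mozzarella: 0.3 kg; sour cream: 492.0 mL; plain yogurt: 1.7 cup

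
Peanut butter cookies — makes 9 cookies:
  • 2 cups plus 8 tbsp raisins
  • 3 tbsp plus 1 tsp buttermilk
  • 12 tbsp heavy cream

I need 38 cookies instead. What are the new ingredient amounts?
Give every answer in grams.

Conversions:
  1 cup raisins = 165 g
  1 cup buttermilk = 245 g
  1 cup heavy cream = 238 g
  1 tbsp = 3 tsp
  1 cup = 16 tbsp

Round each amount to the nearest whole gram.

raisins: 1742 g; buttermilk: 216 g; heavy cream: 754 g

Scaling factor: 38/9.
raisins: (2 cup + 8 tbsp = 2.5 cup) × 38/9 × 165 g/cup ≈ 1742 g
buttermilk: (3 tbsp + 1 tsp = 10/3 tbsp) × 38/9 ÷ 16 tbsp/cup × 245 g/cup ≈ 216 g
heavy cream: 12 tbsp × 38/9 ÷ 16 tbsp/cup × 238 g/cup ≈ 754 g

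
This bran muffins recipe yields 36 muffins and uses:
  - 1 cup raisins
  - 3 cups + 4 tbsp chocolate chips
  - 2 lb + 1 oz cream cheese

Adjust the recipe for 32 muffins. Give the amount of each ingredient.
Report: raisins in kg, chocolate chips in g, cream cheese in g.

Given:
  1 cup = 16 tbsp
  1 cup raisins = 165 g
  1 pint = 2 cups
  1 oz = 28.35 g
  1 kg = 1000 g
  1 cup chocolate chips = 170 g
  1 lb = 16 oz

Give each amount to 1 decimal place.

Scaling factor: 32/36 = 8/9.
raisins: 1 cup × 8/9 × 165 g/cup ÷ 1000 g/kg ≈ 0.1 kg
chocolate chips: (3 cup + 4 tbsp = 3.25 cup) × 8/9 × 170 g/cup ≈ 491.1 g
cream cheese: (2 lb + 1 oz = 2.0625 lb) × 8/9 × 16 oz/lb × 28.35 g/oz = 831.6 g

raisins: 0.1 kg; chocolate chips: 491.1 g; cream cheese: 831.6 g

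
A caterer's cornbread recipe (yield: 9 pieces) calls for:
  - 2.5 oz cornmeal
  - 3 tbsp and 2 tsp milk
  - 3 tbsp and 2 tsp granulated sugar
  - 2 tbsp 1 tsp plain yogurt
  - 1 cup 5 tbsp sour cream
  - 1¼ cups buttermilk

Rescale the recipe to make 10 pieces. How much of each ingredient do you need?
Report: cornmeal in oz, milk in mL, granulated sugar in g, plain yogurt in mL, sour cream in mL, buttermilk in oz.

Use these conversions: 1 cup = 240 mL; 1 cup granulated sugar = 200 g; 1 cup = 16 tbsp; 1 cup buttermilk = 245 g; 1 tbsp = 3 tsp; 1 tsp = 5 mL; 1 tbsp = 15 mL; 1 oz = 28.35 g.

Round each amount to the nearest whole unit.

cornmeal: 3 oz; milk: 61 mL; granulated sugar: 51 g; plain yogurt: 39 mL; sour cream: 350 mL; buttermilk: 12 oz

Scaling factor: 10/9.
cornmeal: 2.5 oz × 10/9 ≈ 3 oz
milk: (3 tbsp + 2 tsp = 11/3 tbsp) × 10/9 × 15 mL/tbsp ≈ 61 mL
granulated sugar: (3 tbsp + 2 tsp = 11/3 tbsp) × 10/9 ÷ 16 tbsp/cup × 200 g/cup ≈ 51 g
plain yogurt: (2 tbsp + 1 tsp = 7/3 tbsp) × 10/9 × 15 mL/tbsp ≈ 39 mL
sour cream: (1 cup + 5 tbsp = 1.3125 cup) × 10/9 × 240 mL/cup = 350 mL
buttermilk: 1.25 cup × 10/9 × 245 g/cup ÷ 28.35 g/oz ≈ 12 oz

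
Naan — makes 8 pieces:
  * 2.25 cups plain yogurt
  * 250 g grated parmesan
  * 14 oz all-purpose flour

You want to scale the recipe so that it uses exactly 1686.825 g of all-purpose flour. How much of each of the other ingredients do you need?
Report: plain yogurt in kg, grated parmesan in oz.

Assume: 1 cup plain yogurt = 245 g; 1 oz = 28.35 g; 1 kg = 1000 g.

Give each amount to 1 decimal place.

The original recipe has 396.9 g of all-purpose flour, so the scaling factor is 1686.825 ÷ 396.9 = 17/4 = 4.25.
plain yogurt: 2.25 cup × 17/4 × 245 g/cup ÷ 1000 g/kg ≈ 2.3 kg
grated parmesan: 250 g × 17/4 ÷ 28.35 g/oz ≈ 37.5 oz

plain yogurt: 2.3 kg; grated parmesan: 37.5 oz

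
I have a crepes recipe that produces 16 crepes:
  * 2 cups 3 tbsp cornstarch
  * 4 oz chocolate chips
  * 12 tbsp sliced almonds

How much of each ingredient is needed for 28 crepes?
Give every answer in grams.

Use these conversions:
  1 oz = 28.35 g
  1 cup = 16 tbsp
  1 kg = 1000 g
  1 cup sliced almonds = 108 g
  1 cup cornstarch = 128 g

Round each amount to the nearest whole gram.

cornstarch: 490 g; chocolate chips: 198 g; sliced almonds: 142 g

Scaling factor: 28/16 = 7/4 = 1.75.
cornstarch: (2 cup + 3 tbsp = 2.1875 cup) × 7/4 × 128 g/cup = 490 g
chocolate chips: 4 oz × 7/4 × 28.35 g/oz ≈ 198 g
sliced almonds: 12 tbsp × 7/4 ÷ 16 tbsp/cup × 108 g/cup ≈ 142 g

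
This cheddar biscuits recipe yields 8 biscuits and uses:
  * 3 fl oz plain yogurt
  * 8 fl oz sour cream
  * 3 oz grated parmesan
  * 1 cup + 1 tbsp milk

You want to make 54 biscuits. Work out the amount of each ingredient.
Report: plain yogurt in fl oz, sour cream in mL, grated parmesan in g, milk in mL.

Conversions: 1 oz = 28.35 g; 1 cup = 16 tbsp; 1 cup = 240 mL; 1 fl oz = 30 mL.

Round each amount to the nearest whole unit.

plain yogurt: 20 fl oz; sour cream: 1620 mL; grated parmesan: 574 g; milk: 1721 mL

Scaling factor: 54/8 = 27/4 = 6.75.
plain yogurt: 3 fl oz × 27/4 ≈ 20 fl oz
sour cream: 8 fl oz × 27/4 × 30 mL/fl oz = 1620 mL
grated parmesan: 3 oz × 27/4 × 28.35 g/oz ≈ 574 g
milk: (1 cup + 1 tbsp = 1.0625 cup) × 27/4 × 240 mL/cup ≈ 1721 mL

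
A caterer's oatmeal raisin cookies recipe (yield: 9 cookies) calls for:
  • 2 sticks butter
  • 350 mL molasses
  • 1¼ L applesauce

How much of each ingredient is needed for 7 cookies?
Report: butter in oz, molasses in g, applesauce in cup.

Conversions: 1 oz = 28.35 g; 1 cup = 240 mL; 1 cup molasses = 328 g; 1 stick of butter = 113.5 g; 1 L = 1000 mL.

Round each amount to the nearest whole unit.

butter: 6 oz; molasses: 372 g; applesauce: 4 cup

Scaling factor: 7/9.
butter: 2 stick × 7/9 × 113.5 g/stick ÷ 28.35 g/oz ≈ 6 oz
molasses: 350 mL × 7/9 ÷ 240 mL/cup × 328 g/cup ≈ 372 g
applesauce: 1.25 L × 7/9 × 1000 mL/L ÷ 240 mL/cup ≈ 4 cup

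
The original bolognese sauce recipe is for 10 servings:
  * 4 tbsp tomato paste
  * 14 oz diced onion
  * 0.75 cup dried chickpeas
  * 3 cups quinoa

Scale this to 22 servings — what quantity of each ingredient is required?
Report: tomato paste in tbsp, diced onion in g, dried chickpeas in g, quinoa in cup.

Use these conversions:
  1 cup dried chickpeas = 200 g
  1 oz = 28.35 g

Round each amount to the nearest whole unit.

tomato paste: 9 tbsp; diced onion: 873 g; dried chickpeas: 330 g; quinoa: 7 cup

Scaling factor: 22/10 = 11/5 = 2.2.
tomato paste: 4 tbsp × 11/5 ≈ 9 tbsp
diced onion: 14 oz × 11/5 × 28.35 g/oz ≈ 873 g
dried chickpeas: 0.75 cup × 11/5 × 200 g/cup = 330 g
quinoa: 3 cup × 11/5 ≈ 7 cup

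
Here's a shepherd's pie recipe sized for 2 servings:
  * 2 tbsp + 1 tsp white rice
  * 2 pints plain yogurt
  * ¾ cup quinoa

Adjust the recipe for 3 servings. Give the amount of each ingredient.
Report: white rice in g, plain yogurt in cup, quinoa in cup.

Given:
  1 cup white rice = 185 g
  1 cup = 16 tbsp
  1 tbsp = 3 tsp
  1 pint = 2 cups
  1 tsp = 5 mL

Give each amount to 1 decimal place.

Scaling factor: 3/2 = 1.5.
white rice: (2 tbsp + 1 tsp = 7/3 tbsp) × 3/2 ÷ 16 tbsp/cup × 185 g/cup ≈ 40.5 g
plain yogurt: 2 pint × 3/2 × 2 cup/pint = 6.0 cup
quinoa: 0.75 cup × 3/2 ≈ 1.1 cup

white rice: 40.5 g; plain yogurt: 6.0 cup; quinoa: 1.1 cup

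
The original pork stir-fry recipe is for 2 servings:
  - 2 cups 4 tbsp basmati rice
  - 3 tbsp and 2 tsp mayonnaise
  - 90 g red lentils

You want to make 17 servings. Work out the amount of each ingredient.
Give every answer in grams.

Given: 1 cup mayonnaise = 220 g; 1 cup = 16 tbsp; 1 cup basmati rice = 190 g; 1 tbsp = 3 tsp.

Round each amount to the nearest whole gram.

basmati rice: 3634 g; mayonnaise: 429 g; red lentils: 765 g

Scaling factor: 17/2 = 8.5.
basmati rice: (2 cup + 4 tbsp = 2.25 cup) × 17/2 × 190 g/cup ≈ 3634 g
mayonnaise: (3 tbsp + 2 tsp = 11/3 tbsp) × 17/2 ÷ 16 tbsp/cup × 220 g/cup ≈ 429 g
red lentils: 90 g × 17/2 = 765 g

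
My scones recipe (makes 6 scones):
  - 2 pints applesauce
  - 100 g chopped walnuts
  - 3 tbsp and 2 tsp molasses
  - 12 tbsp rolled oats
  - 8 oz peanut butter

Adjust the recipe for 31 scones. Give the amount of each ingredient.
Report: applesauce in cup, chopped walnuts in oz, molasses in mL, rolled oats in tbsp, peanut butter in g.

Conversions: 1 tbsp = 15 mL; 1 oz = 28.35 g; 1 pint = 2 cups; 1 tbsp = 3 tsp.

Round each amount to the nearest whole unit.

Scaling factor: 31/6.
applesauce: 2 pint × 31/6 × 2 cup/pint ≈ 21 cup
chopped walnuts: 100 g × 31/6 ÷ 28.35 g/oz ≈ 18 oz
molasses: (3 tbsp + 2 tsp = 11/3 tbsp) × 31/6 × 15 mL/tbsp ≈ 284 mL
rolled oats: 12 tbsp × 31/6 = 62 tbsp
peanut butter: 8 oz × 31/6 × 28.35 g/oz ≈ 1172 g

applesauce: 21 cup; chopped walnuts: 18 oz; molasses: 284 mL; rolled oats: 62 tbsp; peanut butter: 1172 g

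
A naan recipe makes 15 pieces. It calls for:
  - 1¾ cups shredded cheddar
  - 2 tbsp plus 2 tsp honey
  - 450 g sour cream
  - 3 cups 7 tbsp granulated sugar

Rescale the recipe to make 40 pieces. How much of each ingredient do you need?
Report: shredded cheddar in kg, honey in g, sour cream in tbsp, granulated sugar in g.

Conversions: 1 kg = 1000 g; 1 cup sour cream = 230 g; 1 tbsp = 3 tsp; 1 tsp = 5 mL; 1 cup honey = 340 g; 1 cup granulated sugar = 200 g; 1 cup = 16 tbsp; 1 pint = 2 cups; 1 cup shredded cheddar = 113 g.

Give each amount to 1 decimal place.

Scaling factor: 40/15 = 8/3.
shredded cheddar: 1.75 cup × 8/3 × 113 g/cup ÷ 1000 g/kg ≈ 0.5 kg
honey: (2 tbsp + 2 tsp = 8/3 tbsp) × 8/3 ÷ 16 tbsp/cup × 340 g/cup ≈ 151.1 g
sour cream: 450 g × 8/3 ÷ 230 g/cup × 16 tbsp/cup ≈ 83.5 tbsp
granulated sugar: (3 cup + 7 tbsp = 3.4375 cup) × 8/3 × 200 g/cup ≈ 1833.3 g

shredded cheddar: 0.5 kg; honey: 151.1 g; sour cream: 83.5 tbsp; granulated sugar: 1833.3 g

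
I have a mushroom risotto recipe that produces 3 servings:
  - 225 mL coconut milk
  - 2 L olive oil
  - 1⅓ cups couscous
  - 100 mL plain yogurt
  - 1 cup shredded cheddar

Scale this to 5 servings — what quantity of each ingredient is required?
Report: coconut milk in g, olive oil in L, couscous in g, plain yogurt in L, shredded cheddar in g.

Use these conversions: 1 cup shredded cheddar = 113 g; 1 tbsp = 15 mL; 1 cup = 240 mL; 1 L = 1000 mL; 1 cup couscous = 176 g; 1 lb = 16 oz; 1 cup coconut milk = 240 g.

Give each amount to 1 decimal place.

coconut milk: 375.0 g; olive oil: 3.3 L; couscous: 391.1 g; plain yogurt: 0.2 L; shredded cheddar: 188.3 g

Scaling factor: 5/3.
coconut milk: 225 mL × 5/3 ÷ 240 mL/cup × 240 g/cup = 375.0 g
olive oil: 2 L × 5/3 ≈ 3.3 L
couscous: 4/3 cup × 5/3 × 176 g/cup ≈ 391.1 g
plain yogurt: 100 mL × 5/3 ÷ 1000 mL/L ≈ 0.2 L
shredded cheddar: 1 cup × 5/3 × 113 g/cup ≈ 188.3 g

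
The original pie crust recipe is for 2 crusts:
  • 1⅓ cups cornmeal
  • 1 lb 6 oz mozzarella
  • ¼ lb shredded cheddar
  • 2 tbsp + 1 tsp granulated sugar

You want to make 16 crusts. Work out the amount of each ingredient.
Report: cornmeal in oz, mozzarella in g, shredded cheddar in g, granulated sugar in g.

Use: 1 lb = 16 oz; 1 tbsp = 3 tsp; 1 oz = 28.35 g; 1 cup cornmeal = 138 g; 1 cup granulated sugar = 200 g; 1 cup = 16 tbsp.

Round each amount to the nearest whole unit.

cornmeal: 52 oz; mozzarella: 4990 g; shredded cheddar: 907 g; granulated sugar: 233 g

Scaling factor: 16/2 = 8.
cornmeal: 4/3 cup × 8 × 138 g/cup ÷ 28.35 g/oz ≈ 52 oz
mozzarella: (1 lb + 6 oz = 1.375 lb) × 8 × 16 oz/lb × 28.35 g/oz ≈ 4990 g
shredded cheddar: 0.25 lb × 8 × 16 oz/lb × 28.35 g/oz ≈ 907 g
granulated sugar: (2 tbsp + 1 tsp = 7/3 tbsp) × 8 ÷ 16 tbsp/cup × 200 g/cup ≈ 233 g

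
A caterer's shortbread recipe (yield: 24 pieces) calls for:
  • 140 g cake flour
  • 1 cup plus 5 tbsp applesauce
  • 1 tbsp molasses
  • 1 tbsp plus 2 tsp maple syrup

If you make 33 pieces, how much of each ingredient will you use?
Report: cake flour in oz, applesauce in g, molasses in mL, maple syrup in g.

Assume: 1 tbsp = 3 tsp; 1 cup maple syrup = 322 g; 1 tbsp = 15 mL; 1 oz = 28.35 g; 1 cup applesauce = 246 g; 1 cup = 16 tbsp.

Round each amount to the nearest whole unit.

cake flour: 7 oz; applesauce: 444 g; molasses: 21 mL; maple syrup: 46 g

Scaling factor: 33/24 = 11/8 = 1.375.
cake flour: 140 g × 11/8 ÷ 28.35 g/oz ≈ 7 oz
applesauce: (1 cup + 5 tbsp = 1.3125 cup) × 11/8 × 246 g/cup ≈ 444 g
molasses: 1 tbsp × 11/8 × 15 mL/tbsp ≈ 21 mL
maple syrup: (1 tbsp + 2 tsp = 5/3 tbsp) × 11/8 ÷ 16 tbsp/cup × 322 g/cup ≈ 46 g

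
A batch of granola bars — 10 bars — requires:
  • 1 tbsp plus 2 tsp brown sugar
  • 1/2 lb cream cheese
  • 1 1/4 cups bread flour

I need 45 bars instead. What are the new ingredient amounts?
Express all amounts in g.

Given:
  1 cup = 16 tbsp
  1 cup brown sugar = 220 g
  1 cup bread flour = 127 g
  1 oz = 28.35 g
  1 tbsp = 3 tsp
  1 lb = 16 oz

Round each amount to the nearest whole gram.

Scaling factor: 45/10 = 9/2 = 4.5.
brown sugar: (1 tbsp + 2 tsp = 5/3 tbsp) × 9/2 ÷ 16 tbsp/cup × 220 g/cup ≈ 103 g
cream cheese: 0.5 lb × 9/2 × 16 oz/lb × 28.35 g/oz ≈ 1021 g
bread flour: 1.25 cup × 9/2 × 127 g/cup ≈ 714 g

brown sugar: 103 g; cream cheese: 1021 g; bread flour: 714 g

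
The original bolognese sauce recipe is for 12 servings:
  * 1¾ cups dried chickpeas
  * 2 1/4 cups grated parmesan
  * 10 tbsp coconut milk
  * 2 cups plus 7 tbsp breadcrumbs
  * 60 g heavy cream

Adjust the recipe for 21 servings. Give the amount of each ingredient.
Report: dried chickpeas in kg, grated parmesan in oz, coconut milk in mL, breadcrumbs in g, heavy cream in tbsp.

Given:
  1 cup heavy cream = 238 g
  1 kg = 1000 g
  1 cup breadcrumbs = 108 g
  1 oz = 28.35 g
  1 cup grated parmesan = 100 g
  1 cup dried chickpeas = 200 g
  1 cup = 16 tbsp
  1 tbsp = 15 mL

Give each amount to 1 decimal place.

dried chickpeas: 0.6 kg; grated parmesan: 13.9 oz; coconut milk: 262.5 mL; breadcrumbs: 460.7 g; heavy cream: 7.1 tbsp

Scaling factor: 21/12 = 7/4 = 1.75.
dried chickpeas: 1.75 cup × 7/4 × 200 g/cup ÷ 1000 g/kg ≈ 0.6 kg
grated parmesan: 2.25 cup × 7/4 × 100 g/cup ÷ 28.35 g/oz ≈ 13.9 oz
coconut milk: 10 tbsp × 7/4 × 15 mL/tbsp = 262.5 mL
breadcrumbs: (2 cup + 7 tbsp = 2.4375 cup) × 7/4 × 108 g/cup ≈ 460.7 g
heavy cream: 60 g × 7/4 ÷ 238 g/cup × 16 tbsp/cup ≈ 7.1 tbsp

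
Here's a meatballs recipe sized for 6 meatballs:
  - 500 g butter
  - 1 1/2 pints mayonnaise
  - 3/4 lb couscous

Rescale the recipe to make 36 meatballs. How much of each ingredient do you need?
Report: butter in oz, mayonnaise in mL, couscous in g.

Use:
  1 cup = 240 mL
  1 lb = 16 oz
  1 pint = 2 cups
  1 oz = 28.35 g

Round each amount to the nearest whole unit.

Scaling factor: 36/6 = 6.
butter: 500 g × 6 ÷ 28.35 g/oz ≈ 106 oz
mayonnaise: 1.5 pint × 6 × 2 cup/pint × 240 mL/cup = 4320 mL
couscous: 0.75 lb × 6 × 16 oz/lb × 28.35 g/oz ≈ 2041 g

butter: 106 oz; mayonnaise: 4320 mL; couscous: 2041 g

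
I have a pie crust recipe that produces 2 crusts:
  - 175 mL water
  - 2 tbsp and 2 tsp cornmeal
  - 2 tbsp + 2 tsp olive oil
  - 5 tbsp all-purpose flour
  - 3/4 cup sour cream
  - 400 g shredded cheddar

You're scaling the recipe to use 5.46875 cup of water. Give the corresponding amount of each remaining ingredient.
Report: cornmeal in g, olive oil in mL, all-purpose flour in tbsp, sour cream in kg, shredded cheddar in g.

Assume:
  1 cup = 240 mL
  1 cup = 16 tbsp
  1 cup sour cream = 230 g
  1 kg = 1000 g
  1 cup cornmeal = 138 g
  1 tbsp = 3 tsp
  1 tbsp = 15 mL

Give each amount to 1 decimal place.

cornmeal: 172.5 g; olive oil: 300.0 mL; all-purpose flour: 37.5 tbsp; sour cream: 1.3 kg; shredded cheddar: 3000.0 g

The original recipe has 35/48 cup of water, so the scaling factor is 5.46875 ÷ 35/48 = 15/2 = 7.5.
cornmeal: (2 tbsp + 2 tsp = 8/3 tbsp) × 15/2 ÷ 16 tbsp/cup × 138 g/cup = 172.5 g
olive oil: (2 tbsp + 2 tsp = 8/3 tbsp) × 15/2 × 15 mL/tbsp = 300.0 mL
all-purpose flour: 5 tbsp × 15/2 = 37.5 tbsp
sour cream: 0.75 cup × 15/2 × 230 g/cup ÷ 1000 g/kg ≈ 1.3 kg
shredded cheddar: 400 g × 15/2 = 3000.0 g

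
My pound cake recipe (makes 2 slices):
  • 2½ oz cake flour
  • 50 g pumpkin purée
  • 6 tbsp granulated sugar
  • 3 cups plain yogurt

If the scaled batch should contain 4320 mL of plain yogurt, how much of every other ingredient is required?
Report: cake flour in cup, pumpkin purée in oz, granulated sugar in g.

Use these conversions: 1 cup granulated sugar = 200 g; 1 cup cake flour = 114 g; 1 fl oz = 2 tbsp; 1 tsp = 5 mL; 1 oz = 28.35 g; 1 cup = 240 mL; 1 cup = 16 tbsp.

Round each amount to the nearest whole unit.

cake flour: 4 cup; pumpkin purée: 11 oz; granulated sugar: 450 g

The original recipe has 720 mL of plain yogurt, so the scaling factor is 4320 ÷ 720 = 6.
cake flour: 2.5 oz × 6 × 28.35 g/oz ÷ 114 g/cup ≈ 4 cup
pumpkin purée: 50 g × 6 ÷ 28.35 g/oz ≈ 11 oz
granulated sugar: 6 tbsp × 6 ÷ 16 tbsp/cup × 200 g/cup = 450 g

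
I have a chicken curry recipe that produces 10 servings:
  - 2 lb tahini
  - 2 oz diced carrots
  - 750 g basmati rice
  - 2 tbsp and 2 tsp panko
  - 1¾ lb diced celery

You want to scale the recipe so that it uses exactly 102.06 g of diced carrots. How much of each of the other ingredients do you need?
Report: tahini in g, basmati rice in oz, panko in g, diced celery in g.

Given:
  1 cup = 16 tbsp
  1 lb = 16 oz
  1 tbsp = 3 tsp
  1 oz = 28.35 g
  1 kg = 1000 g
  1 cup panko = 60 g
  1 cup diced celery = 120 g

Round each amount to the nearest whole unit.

tahini: 1633 g; basmati rice: 48 oz; panko: 18 g; diced celery: 1429 g

The original recipe has 56.7 g of diced carrots, so the scaling factor is 102.06 ÷ 56.7 = 9/5 = 1.8.
tahini: 2 lb × 9/5 × 16 oz/lb × 28.35 g/oz ≈ 1633 g
basmati rice: 750 g × 9/5 ÷ 28.35 g/oz ≈ 48 oz
panko: (2 tbsp + 2 tsp = 8/3 tbsp) × 9/5 ÷ 16 tbsp/cup × 60 g/cup = 18 g
diced celery: 1.75 lb × 9/5 × 16 oz/lb × 28.35 g/oz ≈ 1429 g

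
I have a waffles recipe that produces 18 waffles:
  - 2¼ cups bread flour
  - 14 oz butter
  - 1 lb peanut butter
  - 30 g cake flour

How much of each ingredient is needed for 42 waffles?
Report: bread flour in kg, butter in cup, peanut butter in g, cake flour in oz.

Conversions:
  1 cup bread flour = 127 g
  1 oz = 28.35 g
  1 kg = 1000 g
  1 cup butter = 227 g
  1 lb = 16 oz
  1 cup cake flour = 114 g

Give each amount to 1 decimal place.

Scaling factor: 42/18 = 7/3.
bread flour: 2.25 cup × 7/3 × 127 g/cup ÷ 1000 g/kg ≈ 0.7 kg
butter: 14 oz × 7/3 × 28.35 g/oz ÷ 227 g/cup ≈ 4.1 cup
peanut butter: 1 lb × 7/3 × 16 oz/lb × 28.35 g/oz = 1058.4 g
cake flour: 30 g × 7/3 ÷ 28.35 g/oz ≈ 2.5 oz

bread flour: 0.7 kg; butter: 4.1 cup; peanut butter: 1058.4 g; cake flour: 2.5 oz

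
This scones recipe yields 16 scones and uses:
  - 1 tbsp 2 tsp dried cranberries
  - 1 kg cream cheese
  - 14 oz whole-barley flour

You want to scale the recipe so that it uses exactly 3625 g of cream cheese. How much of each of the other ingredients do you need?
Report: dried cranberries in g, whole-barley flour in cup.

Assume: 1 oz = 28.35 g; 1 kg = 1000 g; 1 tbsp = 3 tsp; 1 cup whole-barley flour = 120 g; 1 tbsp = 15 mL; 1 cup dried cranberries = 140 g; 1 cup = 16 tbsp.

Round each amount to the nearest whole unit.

The original recipe has 1000 g of cream cheese, so the scaling factor is 3625 ÷ 1000 = 29/8 = 3.625.
dried cranberries: (1 tbsp + 2 tsp = 5/3 tbsp) × 29/8 ÷ 16 tbsp/cup × 140 g/cup ≈ 53 g
whole-barley flour: 14 oz × 29/8 × 28.35 g/oz ÷ 120 g/cup ≈ 12 cup

dried cranberries: 53 g; whole-barley flour: 12 cup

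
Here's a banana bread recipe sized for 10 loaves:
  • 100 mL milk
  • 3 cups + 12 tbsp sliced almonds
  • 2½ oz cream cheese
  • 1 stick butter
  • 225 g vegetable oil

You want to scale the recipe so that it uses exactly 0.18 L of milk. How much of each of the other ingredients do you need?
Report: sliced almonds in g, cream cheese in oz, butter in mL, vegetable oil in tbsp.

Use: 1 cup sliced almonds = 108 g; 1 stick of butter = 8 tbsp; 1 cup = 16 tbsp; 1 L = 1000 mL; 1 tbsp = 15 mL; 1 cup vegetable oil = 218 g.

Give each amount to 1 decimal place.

The original recipe has 0.1 L of milk, so the scaling factor is 0.18 ÷ 0.1 = 9/5 = 1.8.
sliced almonds: (3 cup + 12 tbsp = 3.75 cup) × 9/5 × 108 g/cup = 729.0 g
cream cheese: 2.5 oz × 9/5 = 4.5 oz
butter: 1 stick × 9/5 × 8 tbsp/stick × 15 mL/tbsp = 216.0 mL
vegetable oil: 225 g × 9/5 ÷ 218 g/cup × 16 tbsp/cup ≈ 29.7 tbsp

sliced almonds: 729.0 g; cream cheese: 4.5 oz; butter: 216.0 mL; vegetable oil: 29.7 tbsp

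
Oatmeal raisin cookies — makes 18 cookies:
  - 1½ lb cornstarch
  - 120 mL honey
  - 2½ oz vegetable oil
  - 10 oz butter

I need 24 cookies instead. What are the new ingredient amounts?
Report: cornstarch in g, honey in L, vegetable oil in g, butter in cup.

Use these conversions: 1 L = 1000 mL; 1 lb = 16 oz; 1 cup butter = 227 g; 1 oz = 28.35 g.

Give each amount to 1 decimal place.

cornstarch: 907.2 g; honey: 0.2 L; vegetable oil: 94.5 g; butter: 1.7 cup

Scaling factor: 24/18 = 4/3.
cornstarch: 1.5 lb × 4/3 × 16 oz/lb × 28.35 g/oz = 907.2 g
honey: 120 mL × 4/3 ÷ 1000 mL/L ≈ 0.2 L
vegetable oil: 2.5 oz × 4/3 × 28.35 g/oz = 94.5 g
butter: 10 oz × 4/3 × 28.35 g/oz ÷ 227 g/cup ≈ 1.7 cup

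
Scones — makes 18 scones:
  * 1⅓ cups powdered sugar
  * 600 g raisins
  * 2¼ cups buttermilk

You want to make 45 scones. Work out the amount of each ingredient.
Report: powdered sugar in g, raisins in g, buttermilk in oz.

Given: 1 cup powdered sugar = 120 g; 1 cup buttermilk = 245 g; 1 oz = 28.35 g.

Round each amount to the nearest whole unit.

powdered sugar: 400 g; raisins: 1500 g; buttermilk: 49 oz

Scaling factor: 45/18 = 5/2 = 2.5.
powdered sugar: 4/3 cup × 5/2 × 120 g/cup = 400 g
raisins: 600 g × 5/2 = 1500 g
buttermilk: 2.25 cup × 5/2 × 245 g/cup ÷ 28.35 g/oz ≈ 49 oz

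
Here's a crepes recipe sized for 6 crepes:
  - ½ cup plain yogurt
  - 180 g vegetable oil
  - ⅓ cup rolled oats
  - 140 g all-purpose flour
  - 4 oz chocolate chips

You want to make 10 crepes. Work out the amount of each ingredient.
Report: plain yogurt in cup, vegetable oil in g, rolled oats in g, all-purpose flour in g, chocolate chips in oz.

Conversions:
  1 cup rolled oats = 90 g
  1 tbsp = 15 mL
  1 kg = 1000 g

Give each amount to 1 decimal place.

plain yogurt: 0.8 cup; vegetable oil: 300.0 g; rolled oats: 50.0 g; all-purpose flour: 233.3 g; chocolate chips: 6.7 oz

Scaling factor: 10/6 = 5/3.
plain yogurt: 0.5 cup × 5/3 ≈ 0.8 cup
vegetable oil: 180 g × 5/3 = 300.0 g
rolled oats: 1/3 cup × 5/3 × 90 g/cup = 50.0 g
all-purpose flour: 140 g × 5/3 ≈ 233.3 g
chocolate chips: 4 oz × 5/3 ≈ 6.7 oz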